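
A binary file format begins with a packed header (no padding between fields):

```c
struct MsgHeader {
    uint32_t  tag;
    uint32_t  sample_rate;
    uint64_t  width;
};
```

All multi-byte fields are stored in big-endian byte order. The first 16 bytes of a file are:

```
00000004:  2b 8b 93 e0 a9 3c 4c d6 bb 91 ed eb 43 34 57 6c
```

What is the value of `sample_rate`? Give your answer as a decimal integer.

`sample_rate` follows `tag` (4 bytes), so it starts at byte offset 4 and occupies 4 bytes.
Bytes at offsets 4..7: A9 3C 4C D6.
In big-endian order the high byte comes first in memory.
The bytes are already most-significant first: 0xA93C4CD6.
0xA93C4CD6 = 2839301334.

2839301334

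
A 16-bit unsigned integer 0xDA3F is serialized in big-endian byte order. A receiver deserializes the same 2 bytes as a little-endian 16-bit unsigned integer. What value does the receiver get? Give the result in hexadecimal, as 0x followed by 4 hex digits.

0x3FDA

Stored big-endian, the bytes at ascending addresses are DA 3F.
Read back as little-endian, the first byte is least significant, giving 0x3FDA.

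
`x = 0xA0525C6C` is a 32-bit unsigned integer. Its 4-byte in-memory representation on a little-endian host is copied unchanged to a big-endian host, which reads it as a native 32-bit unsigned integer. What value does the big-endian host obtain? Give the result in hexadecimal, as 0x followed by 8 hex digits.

Stored little-endian, the bytes at ascending addresses are 6C 5C 52 A0.
Read back as big-endian, the last byte is least significant, giving 0x6C5C52A0.

0x6C5C52A0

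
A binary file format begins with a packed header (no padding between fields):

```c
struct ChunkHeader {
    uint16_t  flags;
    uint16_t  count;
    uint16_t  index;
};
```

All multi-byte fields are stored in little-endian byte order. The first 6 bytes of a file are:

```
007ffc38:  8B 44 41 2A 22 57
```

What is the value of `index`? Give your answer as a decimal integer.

`index` follows `flags` (2 B), `count` (2 B), so it starts at offset 2 + 2 = 4 and occupies 2 bytes.
Bytes at offsets 4..5: 22 57.
Little-endian stores the least-significant byte at the lowest address.
Reassemble most-significant byte first: 57 22 → 0x5722.
0x5722 = 22306.

22306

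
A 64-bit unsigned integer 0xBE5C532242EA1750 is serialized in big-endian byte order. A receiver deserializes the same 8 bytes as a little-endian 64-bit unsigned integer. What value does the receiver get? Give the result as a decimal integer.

Stored big-endian, the bytes at ascending addresses are BE 5C 53 22 42 EA 17 50.
Read back as little-endian, the first byte is least significant, giving 0x5017EA4222535CBE.
0x5017EA4222535CBE = 5771339017263209662.

5771339017263209662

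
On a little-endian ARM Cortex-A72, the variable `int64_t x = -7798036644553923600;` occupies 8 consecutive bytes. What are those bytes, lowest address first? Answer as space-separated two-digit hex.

Two's complement of -7798036644553923600 in 64 bits: 7798036644553923600 = 0x6C383103301D9C10; invert → 0x93C7CEFCCFE263EF; add 1 → 0x93C7CEFCCFE263F0.
Split into bytes (most-significant first): 93 C7 CE FC CF E2 63 F0.
In little-endian order the low byte comes first in memory.
So at ascending addresses the bytes are F0 63 E2 CF FC CE C7 93.

F0 63 E2 CF FC CE C7 93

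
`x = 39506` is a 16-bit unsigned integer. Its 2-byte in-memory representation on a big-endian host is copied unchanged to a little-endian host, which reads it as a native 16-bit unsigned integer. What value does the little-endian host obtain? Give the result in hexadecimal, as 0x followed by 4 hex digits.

39506 in 16-bit hexadecimal is 0x9A52.
Stored big-endian, the bytes at ascending addresses are 9A 52.
Read back as little-endian, the first byte is least significant, giving 0x529A.

0x529A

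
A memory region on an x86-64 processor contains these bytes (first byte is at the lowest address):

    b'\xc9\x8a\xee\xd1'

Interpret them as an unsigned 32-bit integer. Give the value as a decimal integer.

3522071241

Little-endian stores the least-significant byte at the lowest address.
Reassemble most-significant byte first: D1 EE 8A C9 → 0xD1EE8AC9.
0xD1EE8AC9 = 3522071241.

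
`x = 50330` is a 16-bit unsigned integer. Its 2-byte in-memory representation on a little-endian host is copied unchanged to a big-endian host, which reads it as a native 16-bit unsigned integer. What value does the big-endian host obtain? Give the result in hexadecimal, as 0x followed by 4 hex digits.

0x9AC4

50330 in 16-bit hexadecimal is 0xC49A.
Stored little-endian, the bytes at ascending addresses are 9A C4.
Read back as big-endian, the last byte is least significant, giving 0x9AC4.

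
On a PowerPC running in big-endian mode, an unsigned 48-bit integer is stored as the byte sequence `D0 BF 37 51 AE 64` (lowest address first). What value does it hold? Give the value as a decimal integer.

229519685430884

Big-endian stores the most-significant byte at the lowest address.
The bytes are already most-significant first: 0xD0BF3751AE64.
0xD0BF3751AE64 = 229519685430884.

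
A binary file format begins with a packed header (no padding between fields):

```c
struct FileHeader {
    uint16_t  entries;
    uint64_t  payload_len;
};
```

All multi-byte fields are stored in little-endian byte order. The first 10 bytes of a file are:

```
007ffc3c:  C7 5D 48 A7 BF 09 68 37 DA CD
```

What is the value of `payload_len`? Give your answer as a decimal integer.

14833229242677831496

`payload_len` follows `entries` (2 bytes), so it starts at byte offset 2 and occupies 8 bytes.
Bytes at offsets 2..9: 48 A7 BF 09 68 37 DA CD.
Little-endian stores the least-significant byte at the lowest address.
Reassemble most-significant byte first: CD DA 37 68 09 BF A7 48 → 0xCDDA376809BFA748.
0xCDDA376809BFA748 = 14833229242677831496.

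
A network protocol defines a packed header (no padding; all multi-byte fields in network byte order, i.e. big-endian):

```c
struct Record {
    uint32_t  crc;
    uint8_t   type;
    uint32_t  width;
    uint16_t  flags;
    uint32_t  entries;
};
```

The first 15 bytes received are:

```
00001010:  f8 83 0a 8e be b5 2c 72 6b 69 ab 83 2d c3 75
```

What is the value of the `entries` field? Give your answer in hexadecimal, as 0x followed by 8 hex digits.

0x832DC375

`entries` follows `crc` (4 B), `type` (1 B), `width` (4 B), `flags` (2 B), so it starts at offset 4 + 1 + 4 + 2 = 11 and occupies 4 bytes.
Bytes at offsets 11..14: 83 2D C3 75.
Big-endian stores the most-significant byte at the lowest address.
The bytes are already most-significant first: 0x832DC375.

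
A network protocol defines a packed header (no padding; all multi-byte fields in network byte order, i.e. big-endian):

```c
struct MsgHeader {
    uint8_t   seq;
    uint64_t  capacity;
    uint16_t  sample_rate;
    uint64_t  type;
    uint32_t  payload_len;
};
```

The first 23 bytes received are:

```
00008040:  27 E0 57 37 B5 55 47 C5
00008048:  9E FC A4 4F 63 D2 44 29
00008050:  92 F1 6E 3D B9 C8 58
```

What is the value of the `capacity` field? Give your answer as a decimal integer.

16165450639429059998

`capacity` follows `seq` (1 byte), so it starts at byte offset 1 and occupies 8 bytes.
Bytes at offsets 1..8: E0 57 37 B5 55 47 C5 9E.
Big-endian stores the most-significant byte at the lowest address.
The bytes are already most-significant first: 0xE05737B55547C59E.
0xE05737B55547C59E = 16165450639429059998.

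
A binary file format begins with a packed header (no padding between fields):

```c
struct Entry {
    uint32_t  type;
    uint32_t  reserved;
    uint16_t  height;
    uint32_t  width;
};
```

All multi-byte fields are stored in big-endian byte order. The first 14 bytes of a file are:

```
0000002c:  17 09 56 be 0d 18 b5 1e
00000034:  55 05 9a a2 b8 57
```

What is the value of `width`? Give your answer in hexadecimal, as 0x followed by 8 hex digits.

`width` follows `type` (4 B), `reserved` (4 B), `height` (2 B), so it starts at offset 4 + 4 + 2 = 10 and occupies 4 bytes.
Bytes at offsets 10..13: 9A A2 B8 57.
Big-endian: lowest address holds the most-significant byte.
The bytes are already most-significant first: 0x9AA2B857.

0x9AA2B857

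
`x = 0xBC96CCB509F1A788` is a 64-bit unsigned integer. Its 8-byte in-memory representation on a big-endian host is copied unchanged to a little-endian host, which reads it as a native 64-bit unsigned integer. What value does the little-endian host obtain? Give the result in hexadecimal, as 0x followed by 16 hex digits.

Stored big-endian, the bytes at ascending addresses are BC 96 CC B5 09 F1 A7 88.
Read back as little-endian, the first byte is least significant, giving 0x88A7F109B5CC96BC.

0x88A7F109B5CC96BC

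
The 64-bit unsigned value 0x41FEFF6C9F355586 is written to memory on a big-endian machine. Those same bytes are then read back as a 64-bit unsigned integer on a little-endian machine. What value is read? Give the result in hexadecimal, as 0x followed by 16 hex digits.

Stored big-endian, the bytes at ascending addresses are 41 FE FF 6C 9F 35 55 86.
Read back as little-endian, the first byte is least significant, giving 0x8655359F6CFFFE41.

0x8655359F6CFFFE41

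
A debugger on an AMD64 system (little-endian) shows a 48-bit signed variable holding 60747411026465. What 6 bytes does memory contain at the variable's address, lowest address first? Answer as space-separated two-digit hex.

21 F2 DA DB 3F 37

60747411026465 in hexadecimal, padded to 48 bits, is 0x373FDBDAF221.
Split into bytes (most-significant first): 37 3F DB DA F2 21.
Little-endian: lowest address holds the least-significant byte.
So at ascending addresses the bytes are 21 F2 DA DB 3F 37.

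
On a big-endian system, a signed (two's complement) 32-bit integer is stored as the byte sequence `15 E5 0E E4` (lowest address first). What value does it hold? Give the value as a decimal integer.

Big-endian: lowest address holds the most-significant byte.
The bytes are already most-significant first: 0x15E50EE4.
0x15E50EE4 = 367333092.

367333092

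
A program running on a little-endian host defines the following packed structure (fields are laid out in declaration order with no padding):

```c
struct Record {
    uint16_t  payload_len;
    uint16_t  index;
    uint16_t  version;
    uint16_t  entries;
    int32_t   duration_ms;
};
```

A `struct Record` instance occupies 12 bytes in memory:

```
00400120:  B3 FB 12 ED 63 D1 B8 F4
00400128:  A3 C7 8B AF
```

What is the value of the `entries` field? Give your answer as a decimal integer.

`entries` follows `payload_len` (2 B), `index` (2 B), `version` (2 B), so it starts at offset 2 + 2 + 2 = 6 and occupies 2 bytes.
Bytes at offsets 6..7: B8 F4.
Little-endian: lowest address holds the least-significant byte.
Reassemble most-significant byte first: F4 B8 → 0xF4B8.
0xF4B8 = 62648.

62648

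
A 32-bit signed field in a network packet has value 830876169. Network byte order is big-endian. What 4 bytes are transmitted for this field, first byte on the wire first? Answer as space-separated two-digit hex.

830876169 in hexadecimal, padded to 32 bits, is 0x31862A09.
Split into bytes (most-significant first): 31 86 2A 09.
In big-endian order the high byte comes first in memory.
So the memory order matches the most-significant-first order: 31 86 2A 09.

31 86 2A 09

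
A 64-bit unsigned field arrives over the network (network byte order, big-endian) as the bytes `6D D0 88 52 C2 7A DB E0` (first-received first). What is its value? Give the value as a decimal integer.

7912974434321488864

In big-endian order the high byte comes first in memory.
The bytes are already most-significant first: 0x6DD08852C27ADBE0.
0x6DD08852C27ADBE0 = 7912974434321488864.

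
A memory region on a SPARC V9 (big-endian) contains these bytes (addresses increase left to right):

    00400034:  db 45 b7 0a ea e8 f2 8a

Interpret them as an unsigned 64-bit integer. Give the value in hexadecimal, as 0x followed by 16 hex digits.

0xDB45B70AEAE8F28A

Big-endian stores the most-significant byte at the lowest address.
The bytes are already most-significant first: 0xDB45B70AEAE8F28A.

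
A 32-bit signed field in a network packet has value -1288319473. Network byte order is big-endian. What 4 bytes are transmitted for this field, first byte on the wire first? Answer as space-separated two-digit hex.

B3 35 CE 0F

Two's complement of -1288319473 in 32 bits: 1288319473 = 0x4CCA31F1; invert → 0xB335CE0E; add 1 → 0xB335CE0F.
Split into bytes (most-significant first): B3 35 CE 0F.
In big-endian order the high byte comes first in memory.
So the memory order matches the most-significant-first order: B3 35 CE 0F.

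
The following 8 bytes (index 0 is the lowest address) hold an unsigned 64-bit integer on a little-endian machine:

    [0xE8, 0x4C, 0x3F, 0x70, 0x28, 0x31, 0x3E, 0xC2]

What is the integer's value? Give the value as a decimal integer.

13996678741665729768

Little-endian: lowest address holds the least-significant byte.
Reassemble most-significant byte first: C2 3E 31 28 70 3F 4C E8 → 0xC23E3128703F4CE8.
0xC23E3128703F4CE8 = 13996678741665729768.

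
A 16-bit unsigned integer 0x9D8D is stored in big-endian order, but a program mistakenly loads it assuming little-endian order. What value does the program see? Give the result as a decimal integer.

Stored big-endian, the bytes at ascending addresses are 9D 8D.
Read back as little-endian, the first byte is least significant, giving 0x8D9D.
0x8D9D = 36253.

36253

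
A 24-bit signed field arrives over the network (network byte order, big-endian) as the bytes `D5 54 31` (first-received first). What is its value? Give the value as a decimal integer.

Big-endian stores the most-significant byte at the lowest address.
The bytes are already most-significant first: 0xD55431.
Top bit is set, so as a signed 24-bit value this is 0xD55431 − 2^24 = -2796495.

-2796495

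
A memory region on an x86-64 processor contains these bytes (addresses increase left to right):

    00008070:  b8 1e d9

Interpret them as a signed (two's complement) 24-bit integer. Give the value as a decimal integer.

-2548040

Little-endian: lowest address holds the least-significant byte.
Reassemble most-significant byte first: D9 1E B8 → 0xD91EB8.
Top bit is set, so as a signed 24-bit value this is 0xD91EB8 − 2^24 = -2548040.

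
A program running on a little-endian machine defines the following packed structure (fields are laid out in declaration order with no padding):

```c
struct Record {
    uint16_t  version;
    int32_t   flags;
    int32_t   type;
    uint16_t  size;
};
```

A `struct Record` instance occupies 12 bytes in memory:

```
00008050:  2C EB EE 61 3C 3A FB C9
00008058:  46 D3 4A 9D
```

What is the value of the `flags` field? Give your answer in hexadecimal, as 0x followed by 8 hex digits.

`flags` follows `version` (2 bytes), so it starts at byte offset 2 and occupies 4 bytes.
Bytes at offsets 2..5: EE 61 3C 3A.
Little-endian: lowest address holds the least-significant byte.
Reassemble most-significant byte first: 3A 3C 61 EE → 0x3A3C61EE.

0x3A3C61EE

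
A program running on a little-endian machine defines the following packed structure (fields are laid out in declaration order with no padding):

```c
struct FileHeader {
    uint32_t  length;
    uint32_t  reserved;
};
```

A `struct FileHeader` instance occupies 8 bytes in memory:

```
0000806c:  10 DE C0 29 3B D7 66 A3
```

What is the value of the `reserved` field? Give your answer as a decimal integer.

2741425979

`reserved` follows `length` (4 bytes), so it starts at byte offset 4 and occupies 4 bytes.
Bytes at offsets 4..7: 3B D7 66 A3.
In little-endian order the low byte comes first in memory.
Reassemble most-significant byte first: A3 66 D7 3B → 0xA366D73B.
0xA366D73B = 2741425979.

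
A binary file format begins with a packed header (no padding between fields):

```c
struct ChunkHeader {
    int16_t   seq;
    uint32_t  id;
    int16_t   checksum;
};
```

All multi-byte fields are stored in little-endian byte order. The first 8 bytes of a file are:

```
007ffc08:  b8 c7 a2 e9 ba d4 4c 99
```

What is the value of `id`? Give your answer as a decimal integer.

`id` follows `seq` (2 bytes), so it starts at byte offset 2 and occupies 4 bytes.
Bytes at offsets 2..5: A2 E9 BA D4.
In little-endian order the low byte comes first in memory.
Reassemble most-significant byte first: D4 BA E9 A2 → 0xD4BAE9A2.
0xD4BAE9A2 = 3569019298.

3569019298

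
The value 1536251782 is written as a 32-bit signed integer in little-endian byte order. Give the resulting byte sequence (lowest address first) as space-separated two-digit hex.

1536251782 in hexadecimal, padded to 32 bits, is 0x5B915786.
Split into bytes (most-significant first): 5B 91 57 86.
Little-endian stores the least-significant byte at the lowest address.
So at ascending addresses the bytes are 86 57 91 5B.

86 57 91 5B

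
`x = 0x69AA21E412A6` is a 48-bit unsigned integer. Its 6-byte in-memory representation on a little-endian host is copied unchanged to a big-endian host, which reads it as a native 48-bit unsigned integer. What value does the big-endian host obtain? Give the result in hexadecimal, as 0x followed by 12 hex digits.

Stored little-endian, the bytes at ascending addresses are A6 12 E4 21 AA 69.
Read back as big-endian, the last byte is least significant, giving 0xA612E421AA69.

0xA612E421AA69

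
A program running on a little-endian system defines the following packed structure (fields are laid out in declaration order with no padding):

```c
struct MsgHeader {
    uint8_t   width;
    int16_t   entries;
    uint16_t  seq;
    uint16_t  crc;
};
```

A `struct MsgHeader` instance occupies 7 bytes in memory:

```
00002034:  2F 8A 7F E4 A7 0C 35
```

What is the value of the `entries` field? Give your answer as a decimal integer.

32650

`entries` follows `width` (1 byte), so it starts at byte offset 1 and occupies 2 bytes.
Bytes at offsets 1..2: 8A 7F.
In little-endian order the low byte comes first in memory.
Reassemble most-significant byte first: 7F 8A → 0x7F8A.
0x7F8A = 32650.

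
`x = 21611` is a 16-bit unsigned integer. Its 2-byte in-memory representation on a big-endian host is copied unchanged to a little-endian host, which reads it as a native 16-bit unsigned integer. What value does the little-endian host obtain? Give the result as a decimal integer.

27476

21611 in 16-bit hexadecimal is 0x546B.
Stored big-endian, the bytes at ascending addresses are 54 6B.
Read back as little-endian, the first byte is least significant, giving 0x6B54.
0x6B54 = 27476.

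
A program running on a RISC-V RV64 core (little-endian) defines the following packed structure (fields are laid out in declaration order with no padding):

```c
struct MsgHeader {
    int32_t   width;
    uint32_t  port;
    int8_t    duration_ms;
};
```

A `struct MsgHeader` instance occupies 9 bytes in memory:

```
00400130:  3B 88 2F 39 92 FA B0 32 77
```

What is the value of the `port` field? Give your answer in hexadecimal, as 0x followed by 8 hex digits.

`port` follows `width` (4 bytes), so it starts at byte offset 4 and occupies 4 bytes.
Bytes at offsets 4..7: 92 FA B0 32.
In little-endian order the low byte comes first in memory.
Reassemble most-significant byte first: 32 B0 FA 92 → 0x32B0FA92.

0x32B0FA92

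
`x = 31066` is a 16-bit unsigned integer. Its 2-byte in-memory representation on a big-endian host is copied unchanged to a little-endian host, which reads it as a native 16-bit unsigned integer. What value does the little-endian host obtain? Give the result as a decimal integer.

23161

31066 in 16-bit hexadecimal is 0x795A.
Stored big-endian, the bytes at ascending addresses are 79 5A.
Read back as little-endian, the first byte is least significant, giving 0x5A79.
0x5A79 = 23161.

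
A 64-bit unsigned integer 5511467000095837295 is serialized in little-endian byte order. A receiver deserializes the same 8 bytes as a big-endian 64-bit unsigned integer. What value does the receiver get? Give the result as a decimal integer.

8001770758351780940

5511467000095837295 in 64-bit hexadecimal is 0x4C7CAA091C000C6F.
Stored little-endian, the bytes at ascending addresses are 6F 0C 00 1C 09 AA 7C 4C.
Read back as big-endian, the last byte is least significant, giving 0x6F0C001C09AA7C4C.
0x6F0C001C09AA7C4C = 8001770758351780940.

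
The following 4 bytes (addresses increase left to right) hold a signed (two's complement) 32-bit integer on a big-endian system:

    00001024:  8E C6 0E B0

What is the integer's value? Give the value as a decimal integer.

Big-endian: lowest address holds the most-significant byte.
The bytes are already most-significant first: 0x8EC60EB0.
Top bit is set, so as a signed 32-bit value this is 0x8EC60EB0 − 2^32 = -1899622736.

-1899622736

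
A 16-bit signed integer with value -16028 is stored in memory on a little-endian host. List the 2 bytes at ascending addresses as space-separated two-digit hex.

64 C1

Two's complement of -16028 in 16 bits: 16028 = 0x3E9C; invert → 0xC163; add 1 → 0xC164.
Split into bytes (most-significant first): C1 64.
Little-endian: lowest address holds the least-significant byte.
So at ascending addresses the bytes are 64 C1.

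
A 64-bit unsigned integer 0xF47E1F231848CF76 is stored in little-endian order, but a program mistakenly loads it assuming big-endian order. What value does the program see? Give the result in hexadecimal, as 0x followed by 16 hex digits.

Stored little-endian, the bytes at ascending addresses are 76 CF 48 18 23 1F 7E F4.
Read back as big-endian, the last byte is least significant, giving 0x76CF4818231F7EF4.

0x76CF4818231F7EF4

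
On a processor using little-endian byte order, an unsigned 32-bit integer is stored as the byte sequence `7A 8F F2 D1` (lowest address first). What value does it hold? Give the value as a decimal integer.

3522334586

Little-endian stores the least-significant byte at the lowest address.
Reassemble most-significant byte first: D1 F2 8F 7A → 0xD1F28F7A.
0xD1F28F7A = 3522334586.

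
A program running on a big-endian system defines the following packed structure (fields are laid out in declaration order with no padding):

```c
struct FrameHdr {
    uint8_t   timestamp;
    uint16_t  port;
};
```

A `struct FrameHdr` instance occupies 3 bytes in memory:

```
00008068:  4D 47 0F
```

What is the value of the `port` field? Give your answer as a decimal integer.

`port` follows `timestamp` (1 byte), so it starts at byte offset 1 and occupies 2 bytes.
Bytes at offsets 1..2: 47 0F.
In big-endian order the high byte comes first in memory.
The bytes are already most-significant first: 0x470F.
0x470F = 18191.

18191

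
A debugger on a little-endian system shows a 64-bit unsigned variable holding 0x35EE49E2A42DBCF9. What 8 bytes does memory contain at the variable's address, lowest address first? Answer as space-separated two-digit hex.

Split into bytes (most-significant first): 35 EE 49 E2 A4 2D BC F9.
Little-endian stores the least-significant byte at the lowest address.
So at ascending addresses the bytes are F9 BC 2D A4 E2 49 EE 35.

F9 BC 2D A4 E2 49 EE 35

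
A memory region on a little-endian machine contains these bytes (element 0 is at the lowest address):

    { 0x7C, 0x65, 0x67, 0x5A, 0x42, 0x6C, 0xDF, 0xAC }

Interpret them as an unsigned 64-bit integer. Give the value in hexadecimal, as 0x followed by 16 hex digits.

0xACDF6C425A67657C

Little-endian: lowest address holds the least-significant byte.
Reassemble most-significant byte first: AC DF 6C 42 5A 67 65 7C → 0xACDF6C425A67657C.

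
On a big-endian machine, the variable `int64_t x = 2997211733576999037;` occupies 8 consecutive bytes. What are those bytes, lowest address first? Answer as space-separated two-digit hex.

29 98 3C 31 18 7D 60 7D

2997211733576999037 in hexadecimal, padded to 64 bits, is 0x29983C31187D607D.
Split into bytes (most-significant first): 29 98 3C 31 18 7D 60 7D.
In big-endian order the high byte comes first in memory.
So the memory order matches the most-significant-first order: 29 98 3C 31 18 7D 60 7D.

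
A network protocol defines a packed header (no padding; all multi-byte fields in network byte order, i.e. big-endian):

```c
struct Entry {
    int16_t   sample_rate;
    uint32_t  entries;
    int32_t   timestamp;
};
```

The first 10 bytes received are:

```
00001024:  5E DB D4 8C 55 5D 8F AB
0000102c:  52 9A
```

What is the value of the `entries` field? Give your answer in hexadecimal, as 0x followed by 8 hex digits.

`entries` follows `sample_rate` (2 bytes), so it starts at byte offset 2 and occupies 4 bytes.
Bytes at offsets 2..5: D4 8C 55 5D.
Big-endian: lowest address holds the most-significant byte.
The bytes are already most-significant first: 0xD48C555D.

0xD48C555D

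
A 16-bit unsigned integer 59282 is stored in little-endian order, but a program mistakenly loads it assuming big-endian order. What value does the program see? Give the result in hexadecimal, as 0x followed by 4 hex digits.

59282 in 16-bit hexadecimal is 0xE792.
Stored little-endian, the bytes at ascending addresses are 92 E7.
Read back as big-endian, the last byte is least significant, giving 0x92E7.

0x92E7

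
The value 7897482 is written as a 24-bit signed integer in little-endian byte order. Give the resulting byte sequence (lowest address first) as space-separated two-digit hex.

8A 81 78

7897482 in hexadecimal, padded to 24 bits, is 0x78818A.
Split into bytes (most-significant first): 78 81 8A.
In little-endian order the low byte comes first in memory.
So at ascending addresses the bytes are 8A 81 78.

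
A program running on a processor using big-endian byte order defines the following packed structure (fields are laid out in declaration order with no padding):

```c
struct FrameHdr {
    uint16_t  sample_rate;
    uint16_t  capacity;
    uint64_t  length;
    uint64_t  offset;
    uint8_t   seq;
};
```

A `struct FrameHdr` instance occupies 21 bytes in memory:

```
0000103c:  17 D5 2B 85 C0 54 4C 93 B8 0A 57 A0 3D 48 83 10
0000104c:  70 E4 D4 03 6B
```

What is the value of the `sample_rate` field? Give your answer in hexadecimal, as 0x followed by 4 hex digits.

`sample_rate` is the first field, at byte offset 0, occupying 2 bytes.
Bytes at offsets 0..1: 17 D5.
Big-endian stores the most-significant byte at the lowest address.
The bytes are already most-significant first: 0x17D5.

0x17D5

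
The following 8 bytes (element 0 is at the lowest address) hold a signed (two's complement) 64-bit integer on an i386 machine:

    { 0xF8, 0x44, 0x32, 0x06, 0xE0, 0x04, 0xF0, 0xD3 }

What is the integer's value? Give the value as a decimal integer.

-3175032377073056520

In little-endian order the low byte comes first in memory.
Reassemble most-significant byte first: D3 F0 04 E0 06 32 44 F8 → 0xD3F004E0063244F8.
Top bit is set, so as a signed 64-bit value this is 0xD3F004E0063244F8 − 2^64 = -3175032377073056520.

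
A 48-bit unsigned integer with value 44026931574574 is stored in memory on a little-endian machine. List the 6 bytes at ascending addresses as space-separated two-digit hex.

2E F7 9D D1 0A 28

44026931574574 in hexadecimal, padded to 48 bits, is 0x280AD19DF72E.
Split into bytes (most-significant first): 28 0A D1 9D F7 2E.
In little-endian order the low byte comes first in memory.
So at ascending addresses the bytes are 2E F7 9D D1 0A 28.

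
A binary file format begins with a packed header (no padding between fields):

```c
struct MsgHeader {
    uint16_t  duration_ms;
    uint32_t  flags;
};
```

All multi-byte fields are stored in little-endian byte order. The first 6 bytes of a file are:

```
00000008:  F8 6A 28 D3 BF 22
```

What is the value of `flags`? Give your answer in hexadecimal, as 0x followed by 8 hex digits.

0x22BFD328

`flags` follows `duration_ms` (2 bytes), so it starts at byte offset 2 and occupies 4 bytes.
Bytes at offsets 2..5: 28 D3 BF 22.
In little-endian order the low byte comes first in memory.
Reassemble most-significant byte first: 22 BF D3 28 → 0x22BFD328.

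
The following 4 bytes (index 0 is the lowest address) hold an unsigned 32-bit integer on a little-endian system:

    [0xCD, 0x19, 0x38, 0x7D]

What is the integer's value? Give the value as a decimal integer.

Little-endian: lowest address holds the least-significant byte.
Reassemble most-significant byte first: 7D 38 19 CD → 0x7D3819CD.
0x7D3819CD = 2100828621.

2100828621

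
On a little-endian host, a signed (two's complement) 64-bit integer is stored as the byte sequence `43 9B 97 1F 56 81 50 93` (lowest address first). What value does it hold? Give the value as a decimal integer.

Little-endian stores the least-significant byte at the lowest address.
Reassemble most-significant byte first: 93 50 81 56 1F 97 9B 43 → 0x935081561F979B43.
Top bit is set, so as a signed 64-bit value this is 0x935081561F979B43 − 2^64 = -7831617545100092605.

-7831617545100092605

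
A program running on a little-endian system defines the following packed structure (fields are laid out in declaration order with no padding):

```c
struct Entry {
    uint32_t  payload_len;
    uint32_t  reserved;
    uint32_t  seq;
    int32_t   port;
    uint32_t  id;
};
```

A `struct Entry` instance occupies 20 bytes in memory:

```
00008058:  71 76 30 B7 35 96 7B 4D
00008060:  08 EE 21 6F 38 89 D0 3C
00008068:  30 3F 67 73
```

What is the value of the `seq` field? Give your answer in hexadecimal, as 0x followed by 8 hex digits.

0x6F21EE08

`seq` follows `payload_len` (4 B), `reserved` (4 B), so it starts at offset 4 + 4 = 8 and occupies 4 bytes.
Bytes at offsets 8..11: 08 EE 21 6F.
Little-endian stores the least-significant byte at the lowest address.
Reassemble most-significant byte first: 6F 21 EE 08 → 0x6F21EE08.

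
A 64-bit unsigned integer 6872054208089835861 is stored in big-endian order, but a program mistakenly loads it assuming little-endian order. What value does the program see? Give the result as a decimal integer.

6872054208089835861 in 64-bit hexadecimal is 0x5F5E70E47E6C4955.
Stored big-endian, the bytes at ascending addresses are 5F 5E 70 E4 7E 6C 49 55.
Read back as little-endian, the first byte is least significant, giving 0x55496C7EE4705E5F.
0x55496C7EE4705E5F = 6145562458778000991.

6145562458778000991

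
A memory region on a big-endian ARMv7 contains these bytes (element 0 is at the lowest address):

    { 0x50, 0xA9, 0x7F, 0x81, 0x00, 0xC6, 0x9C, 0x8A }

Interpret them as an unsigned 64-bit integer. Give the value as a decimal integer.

5812316986138860682

Big-endian: lowest address holds the most-significant byte.
The bytes are already most-significant first: 0x50A97F8100C69C8A.
0x50A97F8100C69C8A = 5812316986138860682.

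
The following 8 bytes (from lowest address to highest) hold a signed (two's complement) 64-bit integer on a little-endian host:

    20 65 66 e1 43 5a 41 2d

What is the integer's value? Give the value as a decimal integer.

3260986852783842592

In little-endian order the low byte comes first in memory.
Reassemble most-significant byte first: 2D 41 5A 43 E1 66 65 20 → 0x2D415A43E1666520.
0x2D415A43E1666520 = 3260986852783842592.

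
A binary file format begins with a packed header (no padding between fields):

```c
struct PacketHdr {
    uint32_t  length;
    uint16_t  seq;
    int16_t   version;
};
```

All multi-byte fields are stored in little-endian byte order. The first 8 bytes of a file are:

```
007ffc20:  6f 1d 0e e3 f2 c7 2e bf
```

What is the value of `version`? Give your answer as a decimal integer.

`version` follows `length` (4 B), `seq` (2 B), so it starts at offset 4 + 2 = 6 and occupies 2 bytes.
Bytes at offsets 6..7: 2E BF.
In little-endian order the low byte comes first in memory.
Reassemble most-significant byte first: BF 2E → 0xBF2E.
Top bit is set, so as a signed 16-bit value this is 0xBF2E − 2^16 = -16594.

-16594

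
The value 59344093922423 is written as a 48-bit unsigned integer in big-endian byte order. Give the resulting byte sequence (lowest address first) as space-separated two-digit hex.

59344093922423 in hexadecimal, padded to 48 bits, is 0x35F91FA34477.
Split into bytes (most-significant first): 35 F9 1F A3 44 77.
In big-endian order the high byte comes first in memory.
So the memory order matches the most-significant-first order: 35 F9 1F A3 44 77.

35 F9 1F A3 44 77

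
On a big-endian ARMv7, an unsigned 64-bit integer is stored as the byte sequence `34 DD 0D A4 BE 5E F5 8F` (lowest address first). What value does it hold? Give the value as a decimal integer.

Big-endian: lowest address holds the most-significant byte.
The bytes are already most-significant first: 0x34DD0DA4BE5EF58F.
0x34DD0DA4BE5EF58F = 3809215861044999567.

3809215861044999567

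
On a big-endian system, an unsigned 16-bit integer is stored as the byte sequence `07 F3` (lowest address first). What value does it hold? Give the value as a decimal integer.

Big-endian stores the most-significant byte at the lowest address.
The bytes are already most-significant first: 0x07F3.
0x07F3 = 2035.

2035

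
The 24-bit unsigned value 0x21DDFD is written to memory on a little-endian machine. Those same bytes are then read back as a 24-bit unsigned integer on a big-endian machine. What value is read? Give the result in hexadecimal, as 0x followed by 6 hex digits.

Stored little-endian, the bytes at ascending addresses are FD DD 21.
Read back as big-endian, the last byte is least significant, giving 0xFDDD21.

0xFDDD21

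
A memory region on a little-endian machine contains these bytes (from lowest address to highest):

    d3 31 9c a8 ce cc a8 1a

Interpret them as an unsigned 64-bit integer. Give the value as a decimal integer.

1921010429037654483

Little-endian stores the least-significant byte at the lowest address.
Reassemble most-significant byte first: 1A A8 CC CE A8 9C 31 D3 → 0x1AA8CCCEA89C31D3.
0x1AA8CCCEA89C31D3 = 1921010429037654483.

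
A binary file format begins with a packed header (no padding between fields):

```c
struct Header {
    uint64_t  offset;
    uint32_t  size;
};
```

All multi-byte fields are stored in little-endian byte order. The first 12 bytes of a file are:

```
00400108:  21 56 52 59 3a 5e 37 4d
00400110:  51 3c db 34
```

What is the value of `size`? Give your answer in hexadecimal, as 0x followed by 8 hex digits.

0x34DB3C51

`size` follows `offset` (8 bytes), so it starts at byte offset 8 and occupies 4 bytes.
Bytes at offsets 8..11: 51 3C DB 34.
Little-endian: lowest address holds the least-significant byte.
Reassemble most-significant byte first: 34 DB 3C 51 → 0x34DB3C51.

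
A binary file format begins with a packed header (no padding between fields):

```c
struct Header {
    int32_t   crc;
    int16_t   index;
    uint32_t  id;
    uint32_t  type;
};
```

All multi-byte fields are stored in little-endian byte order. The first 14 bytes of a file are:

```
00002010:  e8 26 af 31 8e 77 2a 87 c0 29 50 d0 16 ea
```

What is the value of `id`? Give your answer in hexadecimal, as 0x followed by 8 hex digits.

0x29C0872A

`id` follows `crc` (4 B), `index` (2 B), so it starts at offset 4 + 2 = 6 and occupies 4 bytes.
Bytes at offsets 6..9: 2A 87 C0 29.
In little-endian order the low byte comes first in memory.
Reassemble most-significant byte first: 29 C0 87 2A → 0x29C0872A.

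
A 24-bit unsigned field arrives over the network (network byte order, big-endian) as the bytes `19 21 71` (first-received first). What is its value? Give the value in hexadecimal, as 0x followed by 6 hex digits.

0x192171

In big-endian order the high byte comes first in memory.
The bytes are already most-significant first: 0x192171.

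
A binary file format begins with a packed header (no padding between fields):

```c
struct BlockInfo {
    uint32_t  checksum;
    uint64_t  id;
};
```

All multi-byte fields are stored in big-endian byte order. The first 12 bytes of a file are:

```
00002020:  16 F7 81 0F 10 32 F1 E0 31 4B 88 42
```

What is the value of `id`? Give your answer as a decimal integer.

1167261198644381762

`id` follows `checksum` (4 bytes), so it starts at byte offset 4 and occupies 8 bytes.
Bytes at offsets 4..11: 10 32 F1 E0 31 4B 88 42.
Big-endian stores the most-significant byte at the lowest address.
The bytes are already most-significant first: 0x1032F1E0314B8842.
0x1032F1E0314B8842 = 1167261198644381762.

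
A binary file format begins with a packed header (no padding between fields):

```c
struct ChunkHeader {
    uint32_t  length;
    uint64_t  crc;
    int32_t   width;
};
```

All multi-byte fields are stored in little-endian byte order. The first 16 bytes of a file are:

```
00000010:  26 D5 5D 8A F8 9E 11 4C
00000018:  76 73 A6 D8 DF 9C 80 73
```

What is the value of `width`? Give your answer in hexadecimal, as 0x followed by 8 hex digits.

`width` follows `length` (4 B), `crc` (8 B), so it starts at offset 4 + 8 = 12 and occupies 4 bytes.
Bytes at offsets 12..15: DF 9C 80 73.
In little-endian order the low byte comes first in memory.
Reassemble most-significant byte first: 73 80 9C DF → 0x73809CDF.

0x73809CDF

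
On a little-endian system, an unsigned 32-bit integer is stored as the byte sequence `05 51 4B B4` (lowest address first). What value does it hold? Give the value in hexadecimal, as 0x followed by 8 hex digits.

In little-endian order the low byte comes first in memory.
Reassemble most-significant byte first: B4 4B 51 05 → 0xB44B5105.

0xB44B5105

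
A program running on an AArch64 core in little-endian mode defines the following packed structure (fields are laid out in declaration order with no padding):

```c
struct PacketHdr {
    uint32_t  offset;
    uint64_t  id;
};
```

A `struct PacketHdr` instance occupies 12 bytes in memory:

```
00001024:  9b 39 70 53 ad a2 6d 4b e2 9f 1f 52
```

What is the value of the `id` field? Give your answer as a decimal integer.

`id` follows `offset` (4 bytes), so it starts at byte offset 4 and occupies 8 bytes.
Bytes at offsets 4..11: AD A2 6D 4B E2 9F 1F 52.
Little-endian: lowest address holds the least-significant byte.
Reassemble most-significant byte first: 52 1F 9F E2 4B 6D A2 AD → 0x521F9FE24B6DA2AD.
0x521F9FE24B6DA2AD = 5917624229665022637.

5917624229665022637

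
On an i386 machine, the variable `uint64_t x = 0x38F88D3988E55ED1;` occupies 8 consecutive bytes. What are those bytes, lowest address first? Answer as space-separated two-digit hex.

Split into bytes (most-significant first): 38 F8 8D 39 88 E5 5E D1.
In little-endian order the low byte comes first in memory.
So at ascending addresses the bytes are D1 5E E5 88 39 8D F8 38.

D1 5E E5 88 39 8D F8 38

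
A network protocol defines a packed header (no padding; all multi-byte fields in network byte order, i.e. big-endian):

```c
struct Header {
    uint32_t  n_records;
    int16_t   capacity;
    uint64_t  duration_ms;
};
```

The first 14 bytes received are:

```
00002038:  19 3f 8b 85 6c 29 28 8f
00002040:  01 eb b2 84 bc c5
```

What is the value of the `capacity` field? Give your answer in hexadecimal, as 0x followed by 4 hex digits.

`capacity` follows `n_records` (4 bytes), so it starts at byte offset 4 and occupies 2 bytes.
Bytes at offsets 4..5: 6C 29.
Big-endian: lowest address holds the most-significant byte.
The bytes are already most-significant first: 0x6C29.

0x6C29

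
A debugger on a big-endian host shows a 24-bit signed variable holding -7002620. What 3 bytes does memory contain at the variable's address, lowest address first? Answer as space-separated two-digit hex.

95 26 04

Two's complement of -7002620 in 24 bits: 7002620 = 0x6AD9FC; invert → 0x952603; add 1 → 0x952604.
Split into bytes (most-significant first): 95 26 04.
In big-endian order the high byte comes first in memory.
So the memory order matches the most-significant-first order: 95 26 04.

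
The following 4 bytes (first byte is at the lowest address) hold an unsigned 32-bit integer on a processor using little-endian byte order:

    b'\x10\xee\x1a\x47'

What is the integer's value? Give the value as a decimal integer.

Little-endian stores the least-significant byte at the lowest address.
Reassemble most-significant byte first: 47 1A EE 10 → 0x471AEE10.
0x471AEE10 = 1192947216.

1192947216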